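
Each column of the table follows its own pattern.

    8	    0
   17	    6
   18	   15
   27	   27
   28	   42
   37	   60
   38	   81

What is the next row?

47  105

First component: 8, 17, 18, 27, 28, 37, 38 → 47 (alternating steps +9, +1, +9, +1, …).
Second component — differences are 6, 9, 12, … (increasing by 3 each time): 0, 6, 15, 27, 42, 60, 81 → 105.
Putting it together: 47  105.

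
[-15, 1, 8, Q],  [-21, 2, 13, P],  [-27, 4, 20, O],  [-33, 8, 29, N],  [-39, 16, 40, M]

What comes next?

[-45, 32, 53, L]

First value goes -15, -21, -27, -33, -39 → -45 (−6 each step).
For the second value, ×2 each step: 1, 2, 4, 8, 16 → 32.
Third value goes 8, 13, 20, 29, 40 → 53 (differences are 5, 7, 9, … (increasing by 2 each time)).
Letter: Q, P, O, N, M → L (letters move back 1 place in the alphabet).
Putting it together: [-45, 32, 53, L].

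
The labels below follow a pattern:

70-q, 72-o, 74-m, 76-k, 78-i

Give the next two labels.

80-g, 82-e

First component: 70, 72, 74, 76, 78 → 80 → 82 (+2 each step).
For the letter, letters move back 2 places in the alphabet: q, o, m, k, i → g → e.
Putting the parts together: 80-g and then 82-e.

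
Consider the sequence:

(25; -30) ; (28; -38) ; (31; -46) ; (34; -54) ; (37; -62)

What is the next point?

(40; -70)

First part goes 25, 28, 31, 34, 37 → 40 (+3 each step).
Second part: -30, -38, -46, -54, -62 → -70 (−8 each step).
Combining the parts gives (40; -70).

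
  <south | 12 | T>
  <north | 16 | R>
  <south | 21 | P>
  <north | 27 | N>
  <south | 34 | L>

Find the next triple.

<north | 42 | J>

Direction: alternates south ↔ north; south, north, south, north, south → north.
Second entry: differences are 4, 5, 6, … (increasing by 1 each time), so 12, 16, 21, 27, 34 → 42.
Letter: letters move back 2 places in the alphabet; T, R, P, N, L → J.
So the next triple is <north | 42 | J>.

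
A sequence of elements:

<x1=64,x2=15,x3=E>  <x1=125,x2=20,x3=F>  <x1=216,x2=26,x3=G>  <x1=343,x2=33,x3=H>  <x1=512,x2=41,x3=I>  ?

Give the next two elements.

X1: 64, 125, 216, 343, 512 → 729 → 1000 (perfect cubes: 4³, 5³, 6³, …).
X2: differences are 5, 6, 7, … (increasing by 1 each time), so 15, 20, 26, 33, 41 → 50 → 60.
X3: letters move forward 1 place in the alphabet; E, F, G, H, I → J → K.
Putting the parts together: <x1=729,x2=50,x3=J> and then <x1=1000,x2=60,x3=K>.

<x1=729,x2=50,x3=J>, <x1=1000,x2=60,x3=K>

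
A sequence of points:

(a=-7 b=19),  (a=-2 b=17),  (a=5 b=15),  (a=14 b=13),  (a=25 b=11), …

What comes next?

For the a, differences are 5, 7, 9, … (increasing by 2 each time): -7, -2, 5, 14, 25 → 38.
B: −2 each step, so 19, 17, 15, 13, 11 → 9.
Putting it together: (a=38 b=9).

(a=38 b=9)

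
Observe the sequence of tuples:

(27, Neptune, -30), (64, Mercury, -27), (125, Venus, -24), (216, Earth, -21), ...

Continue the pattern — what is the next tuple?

(343, Mars, -18)

First slot — perfect cubes: 3³, 4³, 5³, …: 27, 64, 125, 216 → 343.
Planet goes Neptune, Mercury, Venus, Earth → Mars (runs through the planets Mercury→Neptune).
Third slot — +3 each step: -30, -27, -24, -21 → -18.
Putting it together: (343, Mars, -18).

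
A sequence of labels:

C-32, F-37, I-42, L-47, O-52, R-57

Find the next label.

U-62

Letter: letters move forward 3 places in the alphabet; C, F, I, L, O, R → U.
Second component: 32, 37, 42, 47, 52, 57 → 62 (+5 each step).
Combining the parts gives U-62.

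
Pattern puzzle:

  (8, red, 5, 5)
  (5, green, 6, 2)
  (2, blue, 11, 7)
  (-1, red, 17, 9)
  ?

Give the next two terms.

(-4, green, 28, 16), (-7, blue, 45, 25)

For the first slot, −3 each step: 8, 5, 2, -1 → -4 → -7.
Colour goes red, green, blue, red → green → blue (repeats red → green → blue).
Third slot: each term is the sum of the two before it; 5, 6, 11, 17 → 28 → 45.
Fourth slot: each term is the sum of the two before it; 5, 2, 7, 9 → 16 → 25.
Putting the parts together: (-4, green, 28, 16) and then (-7, blue, 45, 25).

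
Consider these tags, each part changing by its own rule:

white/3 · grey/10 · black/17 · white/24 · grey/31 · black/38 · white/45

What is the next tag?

Shade — repeats white → grey → black: white, grey, black, white, grey, black, white → grey.
Second component — +7 each step: 3, 10, 17, 24, 31, 38, 45 → 52.
So the next tag is grey/52.

grey/52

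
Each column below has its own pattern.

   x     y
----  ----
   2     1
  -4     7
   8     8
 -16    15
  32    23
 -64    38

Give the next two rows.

Column x: ×(-2) each step, so 2, -4, 8, -16, 32, -64 → 128 → -256.
Column y goes 1, 7, 8, 15, 23, 38 → 61 → 99 (each term is the sum of the two before it).
So the next two rows are 128  61 and -256  99.

128  61; -256  99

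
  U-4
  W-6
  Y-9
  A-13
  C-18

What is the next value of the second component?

Second component goes 4, 6, 9, 13, 18 → 24 (differences are 2, 3, 4, … (increasing by 1 each time)).

24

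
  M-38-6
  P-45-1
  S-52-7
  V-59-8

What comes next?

Y-66-15

Letter: letters move forward 3 places in the alphabet; M, P, S, V → Y.
For the second component, +7 each step: 38, 45, 52, 59 → 66.
For the third component, each term is the sum of the two before it: 6, 1, 7, 8 → 15.
Putting it together: Y-66-15.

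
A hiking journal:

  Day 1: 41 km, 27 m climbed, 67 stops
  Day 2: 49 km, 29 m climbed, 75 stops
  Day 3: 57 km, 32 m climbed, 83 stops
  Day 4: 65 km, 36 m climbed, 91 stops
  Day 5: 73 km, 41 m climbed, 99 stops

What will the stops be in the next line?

107

Km — +8 each step: 41, 49, 57, 65, 73 → 81.
M climbed: 27, 29, 32, 36, 41 → 47 (differences are 2, 3, 4, … (increasing by 1 each time)).
Stops — +8 each step: 67, 75, 83, 91, 99 → 107.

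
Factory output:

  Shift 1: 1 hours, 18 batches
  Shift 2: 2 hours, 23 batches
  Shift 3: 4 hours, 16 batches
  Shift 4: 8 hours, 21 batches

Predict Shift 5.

16 hours, 14 batches

Hours: 1, 2, 4, 8 → 16 (×2 each step).
Batches: alternating steps +5, −7, +5, −7, …, so 18, 23, 16, 21 → 14.
So the next row is 16 hours, 14 batches.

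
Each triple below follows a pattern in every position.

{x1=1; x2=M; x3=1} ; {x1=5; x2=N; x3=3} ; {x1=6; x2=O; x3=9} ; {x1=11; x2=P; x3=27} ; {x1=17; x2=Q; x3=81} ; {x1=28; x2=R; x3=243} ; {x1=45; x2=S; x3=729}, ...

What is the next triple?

X1 goes 1, 5, 6, 11, 17, 28, 45 → 73 (each term is the sum of the two before it).
X2 goes M, N, O, P, Q, R, S → T (letters move forward 1 place in the alphabet).
X3: 1, 3, 9, 27, 81, 243, 729 → 2187 (×3 each step).
Combining the parts gives {x1=73; x2=T; x3=2187}.

{x1=73; x2=T; x3=2187}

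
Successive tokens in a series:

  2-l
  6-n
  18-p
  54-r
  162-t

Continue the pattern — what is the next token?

First component: 2, 6, 18, 54, 162 → 486 (×3 each step).
Letter: letters move forward 2 places in the alphabet, so l, n, p, r, t → v.
Combining the parts gives 486-v.

486-v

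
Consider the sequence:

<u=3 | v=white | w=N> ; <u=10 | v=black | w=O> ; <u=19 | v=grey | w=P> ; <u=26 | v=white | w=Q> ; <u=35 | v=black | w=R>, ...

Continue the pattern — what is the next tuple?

U: alternating steps +7, +9, +7, +9, …, so 3, 10, 19, 26, 35 → 42.
V: white, black, grey, white, black → grey (repeats white → black → grey).
W — letters move forward 1 place in the alphabet: N, O, P, Q, R → S.
Putting it together: <u=42 | v=grey | w=S>.

<u=42 | v=grey | w=S>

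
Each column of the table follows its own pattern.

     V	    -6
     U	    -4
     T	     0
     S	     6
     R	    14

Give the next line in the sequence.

For the letter, letters move back 1 place in the alphabet: V, U, T, S, R → Q.
Second component: -6, -4, 0, 6, 14 → 24 (differences are 2, 4, 6, … (increasing by 2 each time)).
So the next line is Q  24.

Q  24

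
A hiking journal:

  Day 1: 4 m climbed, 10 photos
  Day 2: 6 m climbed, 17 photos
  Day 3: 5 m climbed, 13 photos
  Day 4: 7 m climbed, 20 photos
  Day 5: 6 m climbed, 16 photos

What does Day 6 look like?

M climbed: 4, 6, 5, 7, 6 → 8 (alternating steps +2, −1, +2, −1, …).
Photos goes 10, 17, 13, 20, 16 → 23 (alternating steps +7, −4, +7, −4, …).
Combining the parts gives 8 m climbed, 23 photos.

8 m climbed, 23 photos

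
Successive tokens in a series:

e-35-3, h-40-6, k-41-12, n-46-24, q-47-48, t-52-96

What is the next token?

Letter: e, h, k, n, q, t → w (letters move forward 3 places in the alphabet).
For the second component, alternating steps +5, +1, +5, +1, …: 35, 40, 41, 46, 47, 52 → 53.
Third component: ×2 each step, so 3, 6, 12, 24, 48, 96 → 192.
So the next token is w-53-192.

w-53-192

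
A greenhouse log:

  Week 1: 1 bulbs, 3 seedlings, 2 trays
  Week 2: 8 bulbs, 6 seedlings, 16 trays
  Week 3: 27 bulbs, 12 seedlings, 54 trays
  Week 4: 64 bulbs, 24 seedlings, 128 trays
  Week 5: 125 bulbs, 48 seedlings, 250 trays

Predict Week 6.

For the bulbs, perfect cubes: 1³, 2³, 3³, …: 1, 8, 27, 64, 125 → 216.
For the seedlings, ×2 each step: 3, 6, 12, 24, 48 → 96.
Trays goes 2, 16, 54, 128, 250 → 432 (always 2 × the bulbs).
So the next line is 216 bulbs, 96 seedlings, 432 trays.

216 bulbs, 96 seedlings, 432 trays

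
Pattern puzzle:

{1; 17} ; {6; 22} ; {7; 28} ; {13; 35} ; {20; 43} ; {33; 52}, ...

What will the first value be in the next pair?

53

First value goes 1, 6, 7, 13, 20, 33 → 53 (each term is the sum of the two before it).
Second value: 17, 22, 28, 35, 43, 52 → 62 (differences are 5, 6, 7, … (increasing by 1 each time)).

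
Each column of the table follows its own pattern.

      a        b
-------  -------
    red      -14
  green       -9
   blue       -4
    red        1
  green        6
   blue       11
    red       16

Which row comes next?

Column a: repeats red → green → blue, so red, green, blue, red, green, blue, red → green.
Column b — +5 each step: -14, -9, -4, 1, 6, 11, 16 → 21.
Putting it together: green  21.

green  21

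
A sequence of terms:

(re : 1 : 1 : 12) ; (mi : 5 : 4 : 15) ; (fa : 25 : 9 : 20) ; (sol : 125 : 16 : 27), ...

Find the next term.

Note: runs through the solfège scale do→ti, so re, mi, fa, sol → la.
Second part: 1, 5, 25, 125 → 625 (×5 each step).
Third part: perfect squares: 1², 2², 3², …; 1, 4, 9, 16 → 25.
Fourth part: always 11 more than the third part; 12, 15, 20, 27 → 36.
So the next term is (la : 625 : 25 : 36).

(la : 625 : 25 : 36)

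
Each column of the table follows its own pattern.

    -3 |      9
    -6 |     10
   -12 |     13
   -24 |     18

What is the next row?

First component: ×2 each step, so -3, -6, -12, -24 → -48.
Second component goes 9, 10, 13, 18 → 25 (differences are 1, 3, 5, … (increasing by 2 each time)).
Putting it together: -48  25.

-48  25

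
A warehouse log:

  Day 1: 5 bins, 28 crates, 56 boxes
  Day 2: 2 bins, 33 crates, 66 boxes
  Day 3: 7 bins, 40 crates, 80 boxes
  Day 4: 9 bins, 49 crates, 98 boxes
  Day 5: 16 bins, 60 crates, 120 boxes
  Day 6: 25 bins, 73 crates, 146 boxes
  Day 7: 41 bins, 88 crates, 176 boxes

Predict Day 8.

66 bins, 105 crates, 210 boxes

Bins — each term is the sum of the two before it: 5, 2, 7, 9, 16, 25, 41 → 66.
Crates: differences are 5, 7, 9, … (increasing by 2 each time); 28, 33, 40, 49, 60, 73, 88 → 105.
Boxes: 56, 66, 80, 98, 120, 146, 176 → 210 (always 2 × the crates).
So the next line is 66 bins, 105 crates, 210 boxes.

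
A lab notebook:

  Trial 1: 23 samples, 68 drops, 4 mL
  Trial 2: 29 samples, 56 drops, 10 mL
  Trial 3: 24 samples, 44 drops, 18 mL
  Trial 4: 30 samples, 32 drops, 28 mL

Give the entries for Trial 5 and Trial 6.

25 samples, 20 drops, 40 mL; 31 samples, 8 drops, 54 mL

Samples — alternating steps +6, −5, +6, −5, …: 23, 29, 24, 30 → 25 → 31.
Drops goes 68, 56, 44, 32 → 20 → 8 (−12 each step).
ML — differences are 6, 8, 10, … (increasing by 2 each time): 4, 10, 18, 28 → 40 → 54.
So the next two records are 25 samples, 20 drops, 40 mL and 31 samples, 8 drops, 54 mL.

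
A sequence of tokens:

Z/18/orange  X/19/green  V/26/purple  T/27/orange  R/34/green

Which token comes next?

P/35/purple

Letter — letters move back 2 places in the alphabet: Z, X, V, T, R → P.
For the second component, alternating steps +1, +7, +1, +7, …: 18, 19, 26, 27, 34 → 35.
Colour: repeats orange → green → purple; orange, green, purple, orange, green → purple.
Combining the parts gives P/35/purple.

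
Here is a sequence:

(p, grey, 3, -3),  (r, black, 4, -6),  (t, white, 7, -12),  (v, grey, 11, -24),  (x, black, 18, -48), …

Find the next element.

(z, white, 29, -96)

Letter: letters move forward 2 places in the alphabet, so p, r, t, v, x → z.
Shade: grey, black, white, grey, black → white (repeats grey → black → white).
Third coordinate: 3, 4, 7, 11, 18 → 29 (each term is the sum of the two before it).
Fourth coordinate goes -3, -6, -12, -24, -48 → -96 (×2 each step).
Combining the parts gives (z, white, 29, -96).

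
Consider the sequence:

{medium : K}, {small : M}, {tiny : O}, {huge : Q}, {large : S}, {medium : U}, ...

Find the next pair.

{small : W}

Size: repeats medium → small → tiny → huge → large, so medium, small, tiny, huge, large, medium → small.
Letter: K, M, O, Q, S, U → W (letters move forward 2 places in the alphabet).
So the next pair is {small : W}.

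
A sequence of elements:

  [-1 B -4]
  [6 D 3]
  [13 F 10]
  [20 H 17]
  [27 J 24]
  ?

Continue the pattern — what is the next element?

For the first coordinate, +7 each step: -1, 6, 13, 20, 27 → 34.
Letter: letters move forward 2 places in the alphabet; B, D, F, H, J → L.
Third coordinate: always 3 less than the first coordinate, so -4, 3, 10, 17, 24 → 31.
Putting it together: [34 L 31].

[34 L 31]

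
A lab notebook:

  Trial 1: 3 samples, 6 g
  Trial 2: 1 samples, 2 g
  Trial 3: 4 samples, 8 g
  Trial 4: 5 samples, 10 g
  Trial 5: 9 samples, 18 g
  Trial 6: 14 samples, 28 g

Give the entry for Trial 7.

23 samples, 46 g

Samples — each term is the sum of the two before it: 3, 1, 4, 5, 9, 14 → 23.
G: always 2 × the samples, so 6, 2, 8, 10, 18, 28 → 46.
Putting it together: 23 samples, 46 g.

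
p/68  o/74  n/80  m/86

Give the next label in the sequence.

l/92

Letter — letters move back 1 place in the alphabet: p, o, n, m → l.
For the second component, +6 each step: 68, 74, 80, 86 → 92.
So the next label is l/92.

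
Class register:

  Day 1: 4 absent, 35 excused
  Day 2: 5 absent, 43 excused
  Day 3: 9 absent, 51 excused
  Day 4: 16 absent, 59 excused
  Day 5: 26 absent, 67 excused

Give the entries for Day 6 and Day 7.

Absent: differences are 1, 4, 7, … (increasing by 3 each time); 4, 5, 9, 16, 26 → 39 → 55.
Excused — +8 each step: 35, 43, 51, 59, 67 → 75 → 83.
Putting the parts together: 39 absent, 75 excused and then 55 absent, 83 excused.

39 absent, 75 excused; 55 absent, 83 excused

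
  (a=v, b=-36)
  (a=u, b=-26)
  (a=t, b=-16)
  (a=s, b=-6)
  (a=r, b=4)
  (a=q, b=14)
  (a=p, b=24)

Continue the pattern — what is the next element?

For the a, letters move back 1 place in the alphabet: v, u, t, s, r, q, p → o.
B: +10 each step, so -36, -26, -16, -6, 4, 14, 24 → 34.
So the next element is (a=o, b=34).

(a=o, b=34)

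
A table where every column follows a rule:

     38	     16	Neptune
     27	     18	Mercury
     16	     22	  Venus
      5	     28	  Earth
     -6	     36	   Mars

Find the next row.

-17  46  Jupiter

First component — −11 each step: 38, 27, 16, 5, -6 → -17.
Second component: 16, 18, 22, 28, 36 → 46 (differences are 2, 4, 6, … (increasing by 2 each time)).
For the planet, runs through the planets Mercury→Neptune: Neptune, Mercury, Venus, Earth, Mars → Jupiter.
Putting it together: -17  46  Jupiter.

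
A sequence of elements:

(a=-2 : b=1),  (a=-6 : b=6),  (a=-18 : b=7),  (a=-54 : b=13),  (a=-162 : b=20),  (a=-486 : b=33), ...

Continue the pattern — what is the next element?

(a=-1458 : b=53)

For the a, ×3 each step: -2, -6, -18, -54, -162, -486 → -1458.
B — each term is the sum of the two before it: 1, 6, 7, 13, 20, 33 → 53.
So the next element is (a=-1458 : b=53).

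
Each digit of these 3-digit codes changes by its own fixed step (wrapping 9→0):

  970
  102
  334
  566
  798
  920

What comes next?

First digit: 9, 1, 3, 5, 7, 9 → 1 (+2 each step, mod 10).
Second digit: 7, 0, 3, 6, 9, 2 → 5 (+3 each step, mod 10).
Third digit: +2 each step, mod 10, so 0, 2, 4, 6, 8, 0 → 2.
Putting it together: 152.

152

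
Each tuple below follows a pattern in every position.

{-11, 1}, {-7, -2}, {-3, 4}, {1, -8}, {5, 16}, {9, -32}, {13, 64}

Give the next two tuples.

First component: +4 each step; -11, -7, -3, 1, 5, 9, 13 → 17 → 21.
For the second component, ×(-2) each step: 1, -2, 4, -8, 16, -32, 64 → -128 → 256.
Putting the parts together: {17, -128} and then {21, 256}.

{17, -128}, {21, 256}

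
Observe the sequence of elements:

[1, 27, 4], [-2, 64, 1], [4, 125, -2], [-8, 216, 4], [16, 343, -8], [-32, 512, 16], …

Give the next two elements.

First value: ×(-2) each step, so 1, -2, 4, -8, 16, -32 → 64 → -128.
Second value — perfect cubes: 3³, 4³, 5³, …: 27, 64, 125, 216, 343, 512 → 729 → 1000.
Third value — always the previous value of the first value: 4, 1, -2, 4, -8, 16 → -32 → 64.
So the next two elements are [64, 729, -32] and [-128, 1000, 64].

[64, 729, -32], [-128, 1000, 64]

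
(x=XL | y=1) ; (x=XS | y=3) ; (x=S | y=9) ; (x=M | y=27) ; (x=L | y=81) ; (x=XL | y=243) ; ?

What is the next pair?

X: XL, XS, S, M, L, XL → XS (repeats XL → XS → S → M → L).
Y: ×3 each step; 1, 3, 9, 27, 81, 243 → 729.
Putting it together: (x=XS | y=729).

(x=XS | y=729)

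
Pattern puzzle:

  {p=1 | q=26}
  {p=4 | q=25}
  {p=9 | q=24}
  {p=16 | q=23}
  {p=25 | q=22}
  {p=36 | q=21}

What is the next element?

P: perfect squares: 1², 2², 3², …, so 1, 4, 9, 16, 25, 36 → 49.
Q: −1 each step; 26, 25, 24, 23, 22, 21 → 20.
Combining the parts gives {p=49 | q=20}.

{p=49 | q=20}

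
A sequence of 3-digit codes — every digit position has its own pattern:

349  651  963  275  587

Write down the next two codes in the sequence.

First digit: +3 each step, mod 10, so 3, 6, 9, 2, 5 → 8 → 1.
Second digit — +1 each step, mod 10: 4, 5, 6, 7, 8 → 9 → 0.
Third digit: +2 each step, mod 10; 9, 1, 3, 5, 7 → 9 → 1.
Putting the parts together: 899 and then 101.

899 then 101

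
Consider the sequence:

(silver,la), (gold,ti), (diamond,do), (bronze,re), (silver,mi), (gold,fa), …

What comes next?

Rank: repeats silver → gold → diamond → bronze, so silver, gold, diamond, bronze, silver, gold → diamond.
Note: la, ti, do, re, mi, fa → sol (runs through the solfège scale do→ti).
Combining the parts gives (diamond,sol).

(diamond,sol)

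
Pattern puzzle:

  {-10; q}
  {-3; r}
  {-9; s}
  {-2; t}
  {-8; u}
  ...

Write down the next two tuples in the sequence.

{-1; v}, {-7; w}

First part — alternating steps +7, −6, +7, −6, …: -10, -3, -9, -2, -8 → -1 → -7.
Letter: letters move forward 1 place in the alphabet, so q, r, s, t, u → v → w.
Putting the parts together: {-1; v} and then {-7; w}.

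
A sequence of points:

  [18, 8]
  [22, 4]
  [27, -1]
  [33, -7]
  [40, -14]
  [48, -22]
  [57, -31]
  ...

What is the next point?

[67, -41]

First coordinate: differences are 4, 5, 6, … (increasing by 1 each time); 18, 22, 27, 33, 40, 48, 57 → 67.
Second coordinate: 8, 4, -1, -7, -14, -22, -31 → -41 (together with the first coordinate always sums to 26).
Putting it together: [67, -41].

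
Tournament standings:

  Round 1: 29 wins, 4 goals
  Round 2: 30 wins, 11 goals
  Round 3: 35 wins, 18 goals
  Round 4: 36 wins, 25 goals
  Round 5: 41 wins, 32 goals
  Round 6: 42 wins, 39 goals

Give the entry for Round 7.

Wins: 29, 30, 35, 36, 41, 42 → 47 (alternating steps +1, +5, +1, +5, …).
Goals: +7 each step; 4, 11, 18, 25, 32, 39 → 46.
So the next line is 47 wins, 46 goals.

47 wins, 46 goals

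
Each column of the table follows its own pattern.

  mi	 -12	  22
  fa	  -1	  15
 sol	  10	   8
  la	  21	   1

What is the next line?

ti  32  -6

Note goes mi, fa, sol, la → ti (runs through the solfège scale do→ti).
Second component: +11 each step; -12, -1, 10, 21 → 32.
Third component: −7 each step, so 22, 15, 8, 1 → -6.
Putting it together: ti  32  -6.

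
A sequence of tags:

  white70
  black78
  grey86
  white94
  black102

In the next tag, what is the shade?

Shade goes white, black, grey, white, black → grey (repeats white → black → grey).

grey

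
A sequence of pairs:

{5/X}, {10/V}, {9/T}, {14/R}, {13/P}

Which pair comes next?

First coordinate: alternating steps +5, −1, +5, −1, …; 5, 10, 9, 14, 13 → 18.
For the letter, letters move back 2 places in the alphabet: X, V, T, R, P → N.
Combining the parts gives {18/N}.

{18/N}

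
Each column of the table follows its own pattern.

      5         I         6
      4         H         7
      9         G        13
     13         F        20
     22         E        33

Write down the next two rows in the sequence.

35  D  53; 57  C  86

For the first component, each term is the sum of the two before it: 5, 4, 9, 13, 22 → 35 → 57.
For the letter, letters move back 1 place in the alphabet: I, H, G, F, E → D → C.
For the third component, each term is the sum of the two before it: 6, 7, 13, 20, 33 → 53 → 86.
Putting the parts together: 35  D  53 and then 57  C  86.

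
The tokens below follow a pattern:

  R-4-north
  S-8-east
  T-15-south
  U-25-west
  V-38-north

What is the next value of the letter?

W

Letter goes R, S, T, U, V → W (letters move forward 1 place in the alphabet).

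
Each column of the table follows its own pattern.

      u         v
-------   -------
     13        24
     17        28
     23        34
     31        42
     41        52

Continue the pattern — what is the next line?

53  64

Column u — differences are 4, 6, 8, … (increasing by 2 each time): 13, 17, 23, 31, 41 → 53.
Column v: always 11 more than the column u; 24, 28, 34, 42, 52 → 64.
So the next line is 53  64.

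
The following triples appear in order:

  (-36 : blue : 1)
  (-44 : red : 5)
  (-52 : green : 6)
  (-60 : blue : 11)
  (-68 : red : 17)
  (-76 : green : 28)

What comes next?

First component: −8 each step, so -36, -44, -52, -60, -68, -76 → -84.
Colour: blue, red, green, blue, red, green → blue (repeats blue → red → green).
Third component — each term is the sum of the two before it: 1, 5, 6, 11, 17, 28 → 45.
Combining the parts gives (-84 : blue : 45).

(-84 : blue : 45)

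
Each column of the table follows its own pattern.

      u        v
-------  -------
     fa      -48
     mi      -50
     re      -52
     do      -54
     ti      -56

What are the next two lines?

la  -58; sol  -60

For the column u, runs backward through the solfège scale do→ti: fa, mi, re, do, ti → la → sol.
Column v — −2 each step: -48, -50, -52, -54, -56 → -58 → -60.
Putting the parts together: la  -58 and then sol  -60.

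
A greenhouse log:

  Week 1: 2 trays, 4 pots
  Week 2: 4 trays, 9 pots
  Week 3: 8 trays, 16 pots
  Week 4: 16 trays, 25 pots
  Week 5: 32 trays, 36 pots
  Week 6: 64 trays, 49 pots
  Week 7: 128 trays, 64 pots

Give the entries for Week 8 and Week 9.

Trays goes 2, 4, 8, 16, 32, 64, 128 → 256 → 512 (×2 each step).
Pots — perfect squares: 2², 3², 4², …: 4, 9, 16, 25, 36, 49, 64 → 81 → 100.
Putting the parts together: 256 trays, 81 pots and then 512 trays, 100 pots.

256 trays, 81 pots; 512 trays, 100 pots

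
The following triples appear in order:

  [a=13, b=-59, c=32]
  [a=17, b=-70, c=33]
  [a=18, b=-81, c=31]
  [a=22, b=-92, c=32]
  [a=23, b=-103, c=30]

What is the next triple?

For the a, alternating steps +4, +1, +4, +1, …: 13, 17, 18, 22, 23 → 27.
For the b, −11 each step: -59, -70, -81, -92, -103 → -114.
For the c, alternating steps +1, −2, +1, −2, …: 32, 33, 31, 32, 30 → 31.
So the next triple is [a=27, b=-114, c=31].

[a=27, b=-114, c=31]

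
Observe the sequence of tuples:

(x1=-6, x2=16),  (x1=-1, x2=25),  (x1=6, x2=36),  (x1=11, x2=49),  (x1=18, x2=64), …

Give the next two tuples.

(x1=23, x2=81), (x1=30, x2=100)

X1: -6, -1, 6, 11, 18 → 23 → 30 (alternating steps +5, +7, +5, +7, …).
X2: 16, 25, 36, 49, 64 → 81 → 100 (perfect squares: 4², 5², 6², …).
So the next two tuples are (x1=23, x2=81) and (x1=30, x2=100).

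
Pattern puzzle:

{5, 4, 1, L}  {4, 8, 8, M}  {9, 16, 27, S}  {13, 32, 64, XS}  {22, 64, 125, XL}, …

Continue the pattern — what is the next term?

{35, 128, 216, L}

First entry: each term is the sum of the two before it, so 5, 4, 9, 13, 22 → 35.
Second entry — ×2 each step: 4, 8, 16, 32, 64 → 128.
Third entry: 1, 8, 27, 64, 125 → 216 (perfect cubes: 1³, 2³, 3³, …).
Size: runs backward through clothing sizes XS→XL, so L, M, S, XS, XL → L.
Combining the parts gives {35, 128, 216, L}.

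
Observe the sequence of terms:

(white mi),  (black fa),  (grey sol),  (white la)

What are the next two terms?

Shade: repeats white → black → grey; white, black, grey, white → black → grey.
For the note, runs through the solfège scale do→ti: mi, fa, sol, la → ti → do.
So the next two terms are (black ti) and (grey do).

(black ti), (grey do)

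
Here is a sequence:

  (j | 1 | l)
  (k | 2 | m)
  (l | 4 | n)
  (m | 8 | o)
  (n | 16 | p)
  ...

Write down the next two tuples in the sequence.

For the first letter, letters move forward 1 place in the alphabet: j, k, l, m, n → o → p.
Second component: ×2 each step; 1, 2, 4, 8, 16 → 32 → 64.
Second letter: letters move forward 1 place in the alphabet, so l, m, n, o, p → q → r.
So the next two tuples are (o | 32 | q) and (p | 64 | r).

(o | 32 | q), (p | 64 | r)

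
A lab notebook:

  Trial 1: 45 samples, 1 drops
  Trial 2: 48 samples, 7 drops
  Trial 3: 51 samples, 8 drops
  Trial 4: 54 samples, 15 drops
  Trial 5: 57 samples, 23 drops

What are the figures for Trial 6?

60 samples, 38 drops

Samples: +3 each step, so 45, 48, 51, 54, 57 → 60.
Drops: 1, 7, 8, 15, 23 → 38 (each term is the sum of the two before it).
So the next row is 60 samples, 38 drops.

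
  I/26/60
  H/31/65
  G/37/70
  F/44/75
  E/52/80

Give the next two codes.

D/61/85, C/71/90

Letter — letters move back 1 place in the alphabet: I, H, G, F, E → D → C.
Second component: differences are 5, 6, 7, … (increasing by 1 each time), so 26, 31, 37, 44, 52 → 61 → 71.
Third component: +5 each step; 60, 65, 70, 75, 80 → 85 → 90.
Putting the parts together: D/61/85 and then C/71/90.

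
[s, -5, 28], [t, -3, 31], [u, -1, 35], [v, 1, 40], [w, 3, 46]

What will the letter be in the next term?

For the letter, letters move forward 1 place in the alphabet: s, t, u, v, w → x.

x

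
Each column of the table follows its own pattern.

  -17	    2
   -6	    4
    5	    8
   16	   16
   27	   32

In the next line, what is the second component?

First component: -17, -6, 5, 16, 27 → 38 (+11 each step).
Second component: ×2 each step; 2, 4, 8, 16, 32 → 64.

64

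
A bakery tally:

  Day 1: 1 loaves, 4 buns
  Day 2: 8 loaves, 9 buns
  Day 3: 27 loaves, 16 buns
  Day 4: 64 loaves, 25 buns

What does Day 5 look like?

125 loaves, 36 buns

Loaves: 1, 8, 27, 64 → 125 (perfect cubes: 1³, 2³, 3³, …).
Buns: perfect squares: 2², 3², 4², …, so 4, 9, 16, 25 → 36.
Putting it together: 125 loaves, 36 buns.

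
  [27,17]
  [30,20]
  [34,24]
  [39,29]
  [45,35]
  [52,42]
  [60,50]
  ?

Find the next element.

For the first slot, differences are 3, 4, 5, … (increasing by 1 each time): 27, 30, 34, 39, 45, 52, 60 → 69.
Second slot — always 10 less than the first slot: 17, 20, 24, 29, 35, 42, 50 → 59.
Combining the parts gives [69,59].

[69,59]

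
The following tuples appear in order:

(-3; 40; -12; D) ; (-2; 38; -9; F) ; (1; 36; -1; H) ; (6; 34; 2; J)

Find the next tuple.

First slot goes -3, -2, 1, 6 → 13 (differences are 1, 3, 5, … (increasing by 2 each time)).
Second slot: −2 each step; 40, 38, 36, 34 → 32.
Third slot — alternating steps +3, +8, +3, +8, …: -12, -9, -1, 2 → 10.
Letter goes D, F, H, J → L (letters move forward 2 places in the alphabet).
Combining the parts gives (13; 32; 10; L).

(13; 32; 10; L)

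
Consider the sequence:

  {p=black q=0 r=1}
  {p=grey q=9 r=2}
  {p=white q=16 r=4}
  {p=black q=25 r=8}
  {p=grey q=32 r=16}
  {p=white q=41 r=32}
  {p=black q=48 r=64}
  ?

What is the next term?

{p=grey q=57 r=128}

P: repeats black → grey → white, so black, grey, white, black, grey, white, black → grey.
Q: alternating steps +9, +7, +9, +7, …, so 0, 9, 16, 25, 32, 41, 48 → 57.
R: 1, 2, 4, 8, 16, 32, 64 → 128 (×2 each step).
So the next term is {p=grey q=57 r=128}.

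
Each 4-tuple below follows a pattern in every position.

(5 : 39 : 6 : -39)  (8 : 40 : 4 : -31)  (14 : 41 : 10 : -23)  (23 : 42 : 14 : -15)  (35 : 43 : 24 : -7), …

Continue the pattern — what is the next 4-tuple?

First value: differences are 3, 6, 9, … (increasing by 3 each time), so 5, 8, 14, 23, 35 → 50.
Second value: +1 each step; 39, 40, 41, 42, 43 → 44.
Third value goes 6, 4, 10, 14, 24 → 38 (each term is the sum of the two before it).
For the fourth value, +8 each step: -39, -31, -23, -15, -7 → 1.
Combining the parts gives (50 : 44 : 38 : 1).

(50 : 44 : 38 : 1)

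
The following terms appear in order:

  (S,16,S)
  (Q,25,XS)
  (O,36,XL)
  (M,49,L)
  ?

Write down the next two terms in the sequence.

(K,64,M), (I,81,S)

Letter: letters move back 2 places in the alphabet; S, Q, O, M → K → I.
Second slot — perfect squares: 4², 5², 6², …: 16, 25, 36, 49 → 64 → 81.
For the size, runs backward through clothing sizes XS→XL: S, XS, XL, L → M → S.
So the next two terms are (K,64,M) and (I,81,S).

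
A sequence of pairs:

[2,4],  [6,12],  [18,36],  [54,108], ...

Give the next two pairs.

First part — ×3 each step: 2, 6, 18, 54 → 162 → 486.
Second part: 4, 12, 36, 108 → 324 → 972 (always 2 × the first part).
Putting the parts together: [162,324] and then [486,972].

[162,324], [486,972]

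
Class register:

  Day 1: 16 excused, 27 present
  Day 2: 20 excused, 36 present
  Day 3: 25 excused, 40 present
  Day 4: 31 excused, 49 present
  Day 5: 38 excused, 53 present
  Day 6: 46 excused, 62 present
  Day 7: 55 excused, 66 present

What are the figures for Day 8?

65 excused, 75 present

Excused: 16, 20, 25, 31, 38, 46, 55 → 65 (differences are 4, 5, 6, … (increasing by 1 each time)).
Present — alternating steps +9, +4, +9, +4, …: 27, 36, 40, 49, 53, 62, 66 → 75.
Putting it together: 65 excused, 75 present.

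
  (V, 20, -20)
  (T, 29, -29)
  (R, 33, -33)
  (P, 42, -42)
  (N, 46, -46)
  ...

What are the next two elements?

(L, 55, -55), (J, 59, -59)

For the letter, letters move back 2 places in the alphabet: V, T, R, P, N → L → J.
Second entry: alternating steps +9, +4, +9, +4, …; 20, 29, 33, 42, 46 → 55 → 59.
Third entry: always the negative of the second entry; -20, -29, -33, -42, -46 → -55 → -59.
Putting the parts together: (L, 55, -55) and then (J, 59, -59).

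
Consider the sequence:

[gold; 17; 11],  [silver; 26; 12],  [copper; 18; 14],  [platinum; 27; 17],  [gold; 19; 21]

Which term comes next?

[silver; 28; 26]

Metal goes gold, silver, copper, platinum, gold → silver (repeats gold → silver → copper → platinum).
Second coordinate: 17, 26, 18, 27, 19 → 28 (alternating steps +9, −8, +9, −8, …).
For the third coordinate, differences are 1, 2, 3, … (increasing by 1 each time): 11, 12, 14, 17, 21 → 26.
Putting it together: [silver; 28; 26].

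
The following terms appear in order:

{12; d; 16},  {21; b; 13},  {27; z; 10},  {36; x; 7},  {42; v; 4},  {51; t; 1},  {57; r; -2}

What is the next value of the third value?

For the third value, −3 each step: 16, 13, 10, 7, 4, 1, -2 → -5.

-5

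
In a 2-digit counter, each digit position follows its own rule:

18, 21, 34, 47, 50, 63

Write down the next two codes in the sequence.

First digit: +1 each step, mod 10; 1, 2, 3, 4, 5, 6 → 7 → 8.
Second digit: +3 each step, mod 10; 8, 1, 4, 7, 0, 3 → 6 → 9.
So the next two codes are 76 and 89.

76 then 89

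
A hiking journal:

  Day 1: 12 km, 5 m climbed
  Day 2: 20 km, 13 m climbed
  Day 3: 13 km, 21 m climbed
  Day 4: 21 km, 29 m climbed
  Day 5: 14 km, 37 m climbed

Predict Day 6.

22 km, 45 m climbed

Km: alternating steps +8, −7, +8, −7, …, so 12, 20, 13, 21, 14 → 22.
M climbed: +8 each step; 5, 13, 21, 29, 37 → 45.
So the next line is 22 km, 45 m climbed.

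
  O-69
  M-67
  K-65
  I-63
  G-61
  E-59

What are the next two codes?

C-57 then A-55

Letter: letters move back 2 places in the alphabet; O, M, K, I, G, E → C → A.
Second component: −2 each step, so 69, 67, 65, 63, 61, 59 → 57 → 55.
Putting the parts together: C-57 and then A-55.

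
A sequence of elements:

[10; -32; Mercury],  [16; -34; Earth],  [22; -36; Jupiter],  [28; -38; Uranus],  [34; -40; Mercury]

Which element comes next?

[40; -42; Earth]

First coordinate — +6 each step: 10, 16, 22, 28, 34 → 40.
Second coordinate: -32, -34, -36, -38, -40 → -42 (−2 each step).
Planet: repeats Mercury → Earth → Jupiter → Uranus, so Mercury, Earth, Jupiter, Uranus, Mercury → Earth.
So the next element is [40; -42; Earth].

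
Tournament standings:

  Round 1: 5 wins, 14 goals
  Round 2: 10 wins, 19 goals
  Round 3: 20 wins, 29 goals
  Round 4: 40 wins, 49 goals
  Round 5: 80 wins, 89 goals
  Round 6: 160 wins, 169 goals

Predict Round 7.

320 wins, 329 goals

Wins goes 5, 10, 20, 40, 80, 160 → 320 (×2 each step).
Goals: always 9 more than the wins, so 14, 19, 29, 49, 89, 169 → 329.
So the next line is 320 wins, 329 goals.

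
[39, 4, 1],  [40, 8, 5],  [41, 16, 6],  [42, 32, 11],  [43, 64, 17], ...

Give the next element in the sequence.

[44, 128, 28]

First slot: 39, 40, 41, 42, 43 → 44 (+1 each step).
Second slot: 4, 8, 16, 32, 64 → 128 (×2 each step).
Third slot goes 1, 5, 6, 11, 17 → 28 (each term is the sum of the two before it).
Putting it together: [44, 128, 28].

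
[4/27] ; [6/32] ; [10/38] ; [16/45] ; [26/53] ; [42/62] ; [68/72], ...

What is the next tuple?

[110/83]

First coordinate goes 4, 6, 10, 16, 26, 42, 68 → 110 (each term is the sum of the two before it).
Second coordinate: 27, 32, 38, 45, 53, 62, 72 → 83 (differences are 5, 6, 7, … (increasing by 1 each time)).
Putting it together: [110/83].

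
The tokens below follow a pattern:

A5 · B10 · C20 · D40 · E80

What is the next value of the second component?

Letter goes A, B, C, D, E → F (letters move forward 1 place in the alphabet).
Second component: ×2 each step; 5, 10, 20, 40, 80 → 160.

160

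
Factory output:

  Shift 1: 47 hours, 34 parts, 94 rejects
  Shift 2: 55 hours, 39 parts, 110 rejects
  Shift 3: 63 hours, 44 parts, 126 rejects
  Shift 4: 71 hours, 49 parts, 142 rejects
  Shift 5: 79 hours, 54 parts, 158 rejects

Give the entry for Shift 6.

Hours — +8 each step: 47, 55, 63, 71, 79 → 87.
Parts goes 34, 39, 44, 49, 54 → 59 (+5 each step).
Rejects: 94, 110, 126, 142, 158 → 174 (always 2 × the hours).
Combining the parts gives 87 hours, 59 parts, 174 rejects.

87 hours, 59 parts, 174 rejects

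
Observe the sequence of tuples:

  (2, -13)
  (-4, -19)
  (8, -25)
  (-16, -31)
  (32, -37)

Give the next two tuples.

First value — ×(-2) each step: 2, -4, 8, -16, 32 → -64 → 128.
Second value: -13, -19, -25, -31, -37 → -43 → -49 (−6 each step).
So the next two tuples are (-64, -43) and (128, -49).

(-64, -43), (128, -49)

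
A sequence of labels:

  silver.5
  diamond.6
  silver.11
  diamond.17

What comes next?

silver.28

Rank: alternates silver ↔ diamond; silver, diamond, silver, diamond → silver.
Second component — each term is the sum of the two before it: 5, 6, 11, 17 → 28.
Combining the parts gives silver.28.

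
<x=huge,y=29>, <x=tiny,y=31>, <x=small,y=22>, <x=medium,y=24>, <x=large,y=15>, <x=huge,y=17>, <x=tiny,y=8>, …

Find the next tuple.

<x=small,y=10>

X: huge, tiny, small, medium, large, huge, tiny → small (repeats huge → tiny → small → medium → large).
Y: 29, 31, 22, 24, 15, 17, 8 → 10 (alternating steps +2, −9, +2, −9, …).
Combining the parts gives <x=small,y=10>.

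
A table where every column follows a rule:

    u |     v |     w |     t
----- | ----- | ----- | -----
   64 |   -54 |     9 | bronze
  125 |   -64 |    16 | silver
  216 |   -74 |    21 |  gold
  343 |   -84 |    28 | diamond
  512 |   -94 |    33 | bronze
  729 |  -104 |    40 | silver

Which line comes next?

1000  -114  45  gold

Column u: perfect cubes: 4³, 5³, 6³, …, so 64, 125, 216, 343, 512, 729 → 1000.
Column v — −10 each step: -54, -64, -74, -84, -94, -104 → -114.
Column w: alternating steps +7, +5, +7, +5, …, so 9, 16, 21, 28, 33, 40 → 45.
Column t: repeats bronze → silver → gold → diamond, so bronze, silver, gold, diamond, bronze, silver → gold.
Combining the parts gives 1000  -114  45  gold.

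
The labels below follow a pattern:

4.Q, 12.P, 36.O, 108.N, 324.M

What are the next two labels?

972.L then 2916.K

First component: ×3 each step; 4, 12, 36, 108, 324 → 972 → 2916.
Letter: letters move back 1 place in the alphabet; Q, P, O, N, M → L → K.
So the next two labels are 972.L and 2916.K.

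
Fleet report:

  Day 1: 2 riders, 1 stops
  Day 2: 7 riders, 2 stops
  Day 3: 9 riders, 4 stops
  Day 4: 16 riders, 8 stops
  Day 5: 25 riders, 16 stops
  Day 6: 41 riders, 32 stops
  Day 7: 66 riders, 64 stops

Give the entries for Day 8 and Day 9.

107 riders, 128 stops; 173 riders, 256 stops

Riders: 2, 7, 9, 16, 25, 41, 66 → 107 → 173 (each term is the sum of the two before it).
Stops: ×2 each step, so 1, 2, 4, 8, 16, 32, 64 → 128 → 256.
So the next two lines are 107 riders, 128 stops and 173 riders, 256 stops.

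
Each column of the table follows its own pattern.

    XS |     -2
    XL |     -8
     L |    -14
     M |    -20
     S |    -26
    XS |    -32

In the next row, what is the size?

Size — repeats XS → XL → L → M → S: XS, XL, L, M, S, XS → XL.
Second component goes -2, -8, -14, -20, -26, -32 → -38 (−6 each step).

XL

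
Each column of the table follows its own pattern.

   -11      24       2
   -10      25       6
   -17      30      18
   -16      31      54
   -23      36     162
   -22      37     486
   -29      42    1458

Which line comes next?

-28  43  4374

First component: alternating steps +1, −7, +1, −7, …, so -11, -10, -17, -16, -23, -22, -29 → -28.
For the second component, alternating steps +1, +5, +1, +5, …: 24, 25, 30, 31, 36, 37, 42 → 43.
For the third component, ×3 each step: 2, 6, 18, 54, 162, 486, 1458 → 4374.
Combining the parts gives -28  43  4374.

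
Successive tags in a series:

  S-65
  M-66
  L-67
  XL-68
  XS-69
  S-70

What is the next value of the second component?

Second component: +1 each step; 65, 66, 67, 68, 69, 70 → 71.

71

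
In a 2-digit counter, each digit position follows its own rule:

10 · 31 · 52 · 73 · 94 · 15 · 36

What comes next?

First digit — +2 each step, mod 10: 1, 3, 5, 7, 9, 1, 3 → 5.
Second digit: +1 each step, mod 10, so 0, 1, 2, 3, 4, 5, 6 → 7.
Putting it together: 57.

57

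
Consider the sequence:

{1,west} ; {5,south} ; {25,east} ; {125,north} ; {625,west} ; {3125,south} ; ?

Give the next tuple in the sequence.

First slot — ×5 each step: 1, 5, 25, 125, 625, 3125 → 15625.
Direction — repeats west → south → east → north: west, south, east, north, west, south → east.
So the next tuple is {15625,east}.

{15625,east}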